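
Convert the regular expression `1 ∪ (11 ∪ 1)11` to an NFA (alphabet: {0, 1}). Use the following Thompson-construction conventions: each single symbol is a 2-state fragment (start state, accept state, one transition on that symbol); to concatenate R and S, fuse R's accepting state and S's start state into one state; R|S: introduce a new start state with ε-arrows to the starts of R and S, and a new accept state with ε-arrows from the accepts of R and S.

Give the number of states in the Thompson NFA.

Recursing over subexpressions:
Each of the 6 symbol leaves contributes a 2-state fragment.
  11 = 3 states
  11 ∪ 1 = 7 states
  (11 ∪ 1)11 = 9 states
  1 ∪ (11 ∪ 1)11 = 13 states

13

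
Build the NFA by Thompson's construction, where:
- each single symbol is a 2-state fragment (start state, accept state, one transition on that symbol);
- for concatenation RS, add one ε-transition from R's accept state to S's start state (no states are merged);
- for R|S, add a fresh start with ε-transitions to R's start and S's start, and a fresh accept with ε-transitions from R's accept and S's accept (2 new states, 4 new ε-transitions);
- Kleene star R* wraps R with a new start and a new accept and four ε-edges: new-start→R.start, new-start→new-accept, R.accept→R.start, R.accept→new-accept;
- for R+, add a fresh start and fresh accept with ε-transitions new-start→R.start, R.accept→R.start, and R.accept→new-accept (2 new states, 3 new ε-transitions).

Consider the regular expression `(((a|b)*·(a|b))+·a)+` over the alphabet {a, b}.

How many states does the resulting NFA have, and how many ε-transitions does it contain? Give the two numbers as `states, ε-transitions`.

Recursing over subexpressions:
Each of the 5 symbol leaves contributes 2 states and 0 ε-transitions.
  a|b → 6 states, 4 ε-transitions
  (a|b)* → 8 states, 8 ε-transitions
  a|b → 6 states, 4 ε-transitions
  (a|b)*·(a|b) → 14 states, 13 ε-transitions
  ((a|b)*·(a|b))+ → 16 states, 16 ε-transitions
  ((a|b)*·(a|b))+·a → 18 states, 17 ε-transitions
  (((a|b)*·(a|b))+·a)+ → 20 states, 20 ε-transitions

20, 20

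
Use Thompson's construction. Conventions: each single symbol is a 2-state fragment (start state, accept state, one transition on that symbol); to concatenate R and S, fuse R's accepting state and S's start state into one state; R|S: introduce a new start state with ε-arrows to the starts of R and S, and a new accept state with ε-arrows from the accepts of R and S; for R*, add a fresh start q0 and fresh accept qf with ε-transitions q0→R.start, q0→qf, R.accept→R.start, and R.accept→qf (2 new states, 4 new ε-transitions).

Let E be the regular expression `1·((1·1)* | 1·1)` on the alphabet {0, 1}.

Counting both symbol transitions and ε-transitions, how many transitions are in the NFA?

By structural recursion:
Each of the 5 symbol leaves contributes 1 transition (1 symbol, 0 ε).
  1·1 → 2 transitions (2 symbol, 0 ε)
  (1·1)* → 6 transitions (2 symbol, 4 ε)
  1·1 → 2 transitions (2 symbol, 0 ε)
  (1·1)* | 1·1 → 12 transitions (4 symbol, 8 ε)
  1·((1·1)* | 1·1) → 13 transitions (5 symbol, 8 ε)

13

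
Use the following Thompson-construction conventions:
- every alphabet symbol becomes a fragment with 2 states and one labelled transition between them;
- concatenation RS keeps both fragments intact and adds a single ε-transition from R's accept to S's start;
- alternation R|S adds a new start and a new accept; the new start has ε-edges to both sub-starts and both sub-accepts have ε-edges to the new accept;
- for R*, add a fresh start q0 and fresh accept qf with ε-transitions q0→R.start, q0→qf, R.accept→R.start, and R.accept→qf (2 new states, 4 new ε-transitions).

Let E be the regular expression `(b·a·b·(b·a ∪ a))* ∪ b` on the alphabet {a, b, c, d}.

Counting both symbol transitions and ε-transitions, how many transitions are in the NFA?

23

By structural recursion:
Each of the 7 symbol leaves contributes 1 transition (1 symbol, 0 ε).
  b·a → 3 transitions (2 symbol, 1 ε)
  b·a ∪ a → 8 transitions (3 symbol, 5 ε)
  b·a·b·(b·a ∪ a) → 14 transitions (6 symbol, 8 ε)
  (b·a·b·(b·a ∪ a))* → 18 transitions (6 symbol, 12 ε)
  (b·a·b·(b·a ∪ a))* ∪ b → 23 transitions (7 symbol, 16 ε)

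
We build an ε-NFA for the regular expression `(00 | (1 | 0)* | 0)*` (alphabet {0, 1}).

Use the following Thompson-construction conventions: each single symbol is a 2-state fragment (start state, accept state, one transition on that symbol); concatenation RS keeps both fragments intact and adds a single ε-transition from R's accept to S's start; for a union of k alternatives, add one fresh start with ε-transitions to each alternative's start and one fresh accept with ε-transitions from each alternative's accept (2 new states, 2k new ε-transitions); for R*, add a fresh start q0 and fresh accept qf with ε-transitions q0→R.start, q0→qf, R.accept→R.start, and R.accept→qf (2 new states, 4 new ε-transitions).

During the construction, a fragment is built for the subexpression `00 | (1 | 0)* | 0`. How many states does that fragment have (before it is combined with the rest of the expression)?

16

Fragment for `00 | (1 | 0)* | 0`:
Each of the 5 symbol leaves contributes a 2-state fragment.
  00 — 4 states
  1 | 0 — 6 states
  (1 | 0)* — 8 states
  00 | (1 | 0)* | 0 — 16 states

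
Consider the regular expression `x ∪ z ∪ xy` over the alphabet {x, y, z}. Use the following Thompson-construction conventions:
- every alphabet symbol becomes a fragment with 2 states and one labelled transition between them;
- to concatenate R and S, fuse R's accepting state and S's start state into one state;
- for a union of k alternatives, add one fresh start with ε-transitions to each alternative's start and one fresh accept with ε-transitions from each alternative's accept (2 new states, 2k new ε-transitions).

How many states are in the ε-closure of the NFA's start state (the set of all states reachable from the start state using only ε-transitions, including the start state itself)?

Work bottom-up. For each fragment F, track |ε-closure(F.start)| and whether F's accept lies in that closure (i.e. whether F accepts ε). A single-symbol fragment has closure size 1 and does not accept ε.
  xy → same as the first factor's closure: |closure| = 1
  x ∪ z ∪ xy → |closure| = 1 + 1 + 1 + 1 = 4 (the new accept is not ε-reachable since no branch accepts ε)

4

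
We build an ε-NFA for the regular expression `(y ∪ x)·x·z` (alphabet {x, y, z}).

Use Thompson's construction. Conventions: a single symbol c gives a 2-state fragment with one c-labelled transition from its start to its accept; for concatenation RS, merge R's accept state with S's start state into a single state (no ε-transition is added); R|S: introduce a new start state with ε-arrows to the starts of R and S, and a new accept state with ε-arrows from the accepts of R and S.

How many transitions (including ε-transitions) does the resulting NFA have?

Recursing over subexpressions:
Each of the 4 symbol leaves contributes 1 transition (1 symbol, 0 ε).
  y ∪ x — 6 transitions (2 symbol, 4 ε)
  (y ∪ x)·x·z — 8 transitions (4 symbol, 4 ε)

8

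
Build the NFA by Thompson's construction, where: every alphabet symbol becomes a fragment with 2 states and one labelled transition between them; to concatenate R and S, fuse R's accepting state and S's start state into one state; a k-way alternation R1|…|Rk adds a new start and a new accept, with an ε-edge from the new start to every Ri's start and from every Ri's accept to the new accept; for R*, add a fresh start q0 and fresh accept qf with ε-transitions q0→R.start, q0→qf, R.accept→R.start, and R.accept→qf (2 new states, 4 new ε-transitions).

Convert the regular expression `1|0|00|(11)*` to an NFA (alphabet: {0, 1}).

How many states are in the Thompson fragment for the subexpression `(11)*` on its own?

5

Fragment for `(11)*`:
Each of the 2 symbol leaves contributes a 2-state fragment.
  11 → 3 states
  (11)* → 5 states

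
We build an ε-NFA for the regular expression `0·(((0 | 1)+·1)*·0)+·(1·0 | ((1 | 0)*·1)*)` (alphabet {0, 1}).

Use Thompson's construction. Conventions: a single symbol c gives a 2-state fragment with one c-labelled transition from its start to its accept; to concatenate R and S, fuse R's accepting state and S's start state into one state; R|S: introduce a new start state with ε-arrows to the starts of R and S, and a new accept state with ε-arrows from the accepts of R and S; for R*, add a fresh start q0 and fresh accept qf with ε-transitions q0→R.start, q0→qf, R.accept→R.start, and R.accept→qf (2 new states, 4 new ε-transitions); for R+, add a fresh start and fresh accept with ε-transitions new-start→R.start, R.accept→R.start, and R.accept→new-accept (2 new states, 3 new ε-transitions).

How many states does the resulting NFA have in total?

30

Per subexpression:
Each of the 10 symbol leaves contributes a 2-state fragment.
  0 | 1 → 6 states
  (0 | 1)+ → 8 states
  (0 | 1)+·1 → 9 states
  ((0 | 1)+·1)* → 11 states
  ((0 | 1)+·1)*·0 → 12 states
  (((0 | 1)+·1)*·0)+ → 14 states
  1·0 → 3 states
  1 | 0 → 6 states
  (1 | 0)* → 8 states
  (1 | 0)*·1 → 9 states
  ((1 | 0)*·1)* → 11 states
  1·0 | ((1 | 0)*·1)* → 16 states
  0·(((0 | 1)+·1)*·0)+·(1·0 | ((1 | 0)*·1)*) → 30 states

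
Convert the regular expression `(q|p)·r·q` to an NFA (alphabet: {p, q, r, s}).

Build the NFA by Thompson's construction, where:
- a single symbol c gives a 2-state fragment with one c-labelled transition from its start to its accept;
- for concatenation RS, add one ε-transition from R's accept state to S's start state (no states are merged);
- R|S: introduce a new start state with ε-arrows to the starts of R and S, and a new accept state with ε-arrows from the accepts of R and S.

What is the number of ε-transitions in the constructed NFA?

6

By structural recursion:
Each of the 4 symbol leaves contributes 0 ε-transitions.
  q|p : 4 ε-transitions
  (q|p)·r·q : 6 ε-transitions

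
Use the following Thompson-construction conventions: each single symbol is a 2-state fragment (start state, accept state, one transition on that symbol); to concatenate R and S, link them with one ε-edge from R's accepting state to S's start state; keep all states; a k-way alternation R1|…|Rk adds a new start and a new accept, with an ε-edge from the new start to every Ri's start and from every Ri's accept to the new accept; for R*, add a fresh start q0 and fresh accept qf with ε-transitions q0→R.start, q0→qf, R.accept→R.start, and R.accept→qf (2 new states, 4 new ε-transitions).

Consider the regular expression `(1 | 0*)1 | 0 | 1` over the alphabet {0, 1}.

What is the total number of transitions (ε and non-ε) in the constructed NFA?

Bottom-up over the parse tree:
Each of the 5 symbol leaves contributes 1 transition (1 symbol, 0 ε).
  0* → 5 transitions (1 symbol, 4 ε)
  1 | 0* → 10 transitions (2 symbol, 8 ε)
  (1 | 0*)1 → 12 transitions (3 symbol, 9 ε)
  (1 | 0*)1 | 0 | 1 → 20 transitions (5 symbol, 15 ε)

20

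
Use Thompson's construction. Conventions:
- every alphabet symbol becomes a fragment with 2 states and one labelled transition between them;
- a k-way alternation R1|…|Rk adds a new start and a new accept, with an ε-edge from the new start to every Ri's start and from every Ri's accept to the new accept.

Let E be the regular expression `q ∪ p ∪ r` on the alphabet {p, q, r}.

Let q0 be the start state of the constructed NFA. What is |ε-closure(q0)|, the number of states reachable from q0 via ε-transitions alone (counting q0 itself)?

4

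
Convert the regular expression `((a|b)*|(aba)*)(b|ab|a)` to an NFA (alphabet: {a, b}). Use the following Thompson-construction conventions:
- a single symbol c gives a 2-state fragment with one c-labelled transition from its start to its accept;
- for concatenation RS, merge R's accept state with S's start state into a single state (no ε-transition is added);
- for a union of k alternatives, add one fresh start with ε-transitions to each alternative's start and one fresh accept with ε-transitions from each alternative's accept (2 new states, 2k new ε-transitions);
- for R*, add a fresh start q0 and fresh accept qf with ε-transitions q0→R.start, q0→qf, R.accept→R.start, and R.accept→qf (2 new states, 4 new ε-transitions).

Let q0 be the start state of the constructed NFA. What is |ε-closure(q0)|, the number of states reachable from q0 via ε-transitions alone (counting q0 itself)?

13

Compute the ε-closure size of each fragment's start state recursively; a symbol fragment's start has no outgoing ε-edge, so its closure is just itself (size 1).
  a|b : C = 1 + 1 + 1 = 3 (the new accept is not ε-reachable since no branch accepts ε)
  (a|b)* : new start has ε-edges to the inner start and to the new accept, so C = 2 + 3 = 5
  aba : same as the first factor's closure: C = 1
  (aba)* : new start has ε-edges to the inner start and to the new accept, so C = 2 + 1 = 3
  (a|b)*|(aba)* : new start ε-reaches every alternative's start; at least one alternative accepts ε, so the union's new accept is reached too: C = 1 + 5 + 3 + 1 = 10
  ab : C equals the left operand's closure size = 1 (its accept is not ε-reachable, so the closure stops there)
  b|ab|a : C = 1 + 1 + 1 + 1 = 4 (the new accept is not ε-reachable since no branch accepts ε)
  ((a|b)*|(aba)*)(b|ab|a) : C = 10 + (4−1) = 13 (closure spills across the concat boundary because the left factor accepts ε)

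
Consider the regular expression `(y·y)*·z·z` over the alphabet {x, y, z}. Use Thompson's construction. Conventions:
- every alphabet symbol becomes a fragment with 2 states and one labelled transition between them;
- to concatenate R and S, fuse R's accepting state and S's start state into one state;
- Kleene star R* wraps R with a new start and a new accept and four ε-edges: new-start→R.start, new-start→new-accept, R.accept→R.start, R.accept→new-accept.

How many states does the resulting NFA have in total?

By structural recursion:
Each of the 4 symbol leaves contributes a 2-state fragment.
  y·y : 3 states
  (y·y)* : 5 states
  (y·y)*·z·z : 7 states

7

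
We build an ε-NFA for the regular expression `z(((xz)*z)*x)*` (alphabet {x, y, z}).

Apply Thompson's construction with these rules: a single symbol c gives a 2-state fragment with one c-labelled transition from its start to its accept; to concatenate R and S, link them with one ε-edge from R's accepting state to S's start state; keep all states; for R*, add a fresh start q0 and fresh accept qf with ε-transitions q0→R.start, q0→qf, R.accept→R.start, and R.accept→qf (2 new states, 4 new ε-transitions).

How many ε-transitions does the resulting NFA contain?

16

Building bottom-up:
Each of the 5 symbol leaves contributes 0 ε-transitions.
  xz : 1 ε-transition
  (xz)* : 5 ε-transitions
  (xz)*z : 6 ε-transitions
  ((xz)*z)* : 10 ε-transitions
  ((xz)*z)*x : 11 ε-transitions
  (((xz)*z)*x)* : 15 ε-transitions
  z(((xz)*z)*x)* : 16 ε-transitions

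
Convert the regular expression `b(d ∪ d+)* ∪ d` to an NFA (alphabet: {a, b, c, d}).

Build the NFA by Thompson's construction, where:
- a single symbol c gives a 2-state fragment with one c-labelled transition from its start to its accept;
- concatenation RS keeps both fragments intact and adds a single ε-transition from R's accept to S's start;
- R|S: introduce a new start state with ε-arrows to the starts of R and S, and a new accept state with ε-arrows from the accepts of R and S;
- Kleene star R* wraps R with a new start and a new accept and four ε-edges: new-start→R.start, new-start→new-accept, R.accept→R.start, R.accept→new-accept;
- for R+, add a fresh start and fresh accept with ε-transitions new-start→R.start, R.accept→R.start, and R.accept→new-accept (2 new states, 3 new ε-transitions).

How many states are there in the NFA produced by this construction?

16

Bottom-up over the parse tree:
Each of the 4 symbol leaves contributes a 2-state fragment.
  d+ → 4 states
  d ∪ d+ → 8 states
  (d ∪ d+)* → 10 states
  b(d ∪ d+)* → 12 states
  b(d ∪ d+)* ∪ d → 16 states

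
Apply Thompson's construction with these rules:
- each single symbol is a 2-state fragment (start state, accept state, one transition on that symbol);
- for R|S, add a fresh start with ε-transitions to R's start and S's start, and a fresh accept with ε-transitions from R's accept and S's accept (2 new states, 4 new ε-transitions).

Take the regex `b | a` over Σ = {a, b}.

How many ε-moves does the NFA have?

4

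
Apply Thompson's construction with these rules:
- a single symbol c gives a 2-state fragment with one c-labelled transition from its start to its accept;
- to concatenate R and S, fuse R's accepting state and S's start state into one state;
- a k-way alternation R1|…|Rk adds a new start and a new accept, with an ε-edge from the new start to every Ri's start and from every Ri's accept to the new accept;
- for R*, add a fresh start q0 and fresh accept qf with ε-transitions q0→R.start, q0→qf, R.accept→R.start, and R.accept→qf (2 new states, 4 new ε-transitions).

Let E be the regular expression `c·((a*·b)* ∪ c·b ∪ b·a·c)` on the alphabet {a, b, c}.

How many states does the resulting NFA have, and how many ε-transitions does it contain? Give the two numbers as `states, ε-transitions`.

17, 14

Recursing over subexpressions:
Each of the 8 symbol leaves contributes 2 states and 0 ε-transitions.
  a* : 4 states, 4 ε-transitions
  a*·b : 5 states, 4 ε-transitions
  (a*·b)* : 7 states, 8 ε-transitions
  c·b : 3 states, 0 ε-transitions
  b·a·c : 4 states, 0 ε-transitions
  (a*·b)* ∪ c·b ∪ b·a·c : 16 states, 14 ε-transitions
  c·((a*·b)* ∪ c·b ∪ b·a·c) : 17 states, 14 ε-transitions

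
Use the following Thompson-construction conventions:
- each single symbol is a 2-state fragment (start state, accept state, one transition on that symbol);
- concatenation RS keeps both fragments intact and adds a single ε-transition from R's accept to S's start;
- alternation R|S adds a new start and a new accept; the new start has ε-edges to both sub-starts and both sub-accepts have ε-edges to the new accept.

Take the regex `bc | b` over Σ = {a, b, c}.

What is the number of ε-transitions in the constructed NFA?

5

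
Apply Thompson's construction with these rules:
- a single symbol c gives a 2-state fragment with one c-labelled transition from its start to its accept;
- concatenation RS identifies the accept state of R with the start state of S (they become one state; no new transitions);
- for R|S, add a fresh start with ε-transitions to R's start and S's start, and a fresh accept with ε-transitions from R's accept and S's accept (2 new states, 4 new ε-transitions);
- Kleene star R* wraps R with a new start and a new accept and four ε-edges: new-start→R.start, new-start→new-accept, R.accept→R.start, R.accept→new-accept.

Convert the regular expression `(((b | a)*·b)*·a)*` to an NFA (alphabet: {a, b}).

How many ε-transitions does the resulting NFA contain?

16

By structural recursion:
Each of the 4 symbol leaves contributes 0 ε-transitions.
  b | a → 4 ε-transitions
  (b | a)* → 8 ε-transitions
  (b | a)*·b → 8 ε-transitions
  ((b | a)*·b)* → 12 ε-transitions
  ((b | a)*·b)*·a → 12 ε-transitions
  (((b | a)*·b)*·a)* → 16 ε-transitions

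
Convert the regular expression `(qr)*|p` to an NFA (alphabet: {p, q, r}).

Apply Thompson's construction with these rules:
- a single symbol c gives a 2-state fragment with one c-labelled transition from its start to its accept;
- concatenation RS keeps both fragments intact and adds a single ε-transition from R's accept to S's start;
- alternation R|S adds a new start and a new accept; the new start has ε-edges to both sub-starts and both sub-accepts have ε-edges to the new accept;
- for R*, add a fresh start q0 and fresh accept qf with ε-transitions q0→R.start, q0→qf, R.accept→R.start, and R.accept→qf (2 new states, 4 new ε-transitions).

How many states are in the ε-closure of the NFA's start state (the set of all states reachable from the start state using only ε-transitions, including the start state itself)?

6

Work bottom-up. For each fragment F, track |ε-closure(F.start)| and whether F's accept lies in that closure (i.e. whether F accepts ε). A single-symbol fragment has closure size 1 and does not accept ε.
  qr → same as the first factor's closure: C = 1
  (qr)* → C = 1 (new start) + 1 (body) + 1 (new accept) = 3
  (qr)*|p → C = 1 (new start) + (3 + 1) + 1 (new accept, since some branch ε-reaches its own accept) = 6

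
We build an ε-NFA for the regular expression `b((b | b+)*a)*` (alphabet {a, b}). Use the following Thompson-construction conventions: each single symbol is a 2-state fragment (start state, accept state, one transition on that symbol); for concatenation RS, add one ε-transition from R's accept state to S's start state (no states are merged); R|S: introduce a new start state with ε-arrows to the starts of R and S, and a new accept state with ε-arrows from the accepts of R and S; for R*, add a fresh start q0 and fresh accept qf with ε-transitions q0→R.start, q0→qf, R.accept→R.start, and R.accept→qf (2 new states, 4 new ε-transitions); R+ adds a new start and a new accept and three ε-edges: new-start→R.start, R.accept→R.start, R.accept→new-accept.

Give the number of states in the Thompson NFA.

Per subexpression:
Each of the 4 symbol leaves contributes a 2-state fragment.
  b+ : 4 states
  b | b+ : 8 states
  (b | b+)* : 10 states
  (b | b+)*a : 12 states
  ((b | b+)*a)* : 14 states
  b((b | b+)*a)* : 16 states

16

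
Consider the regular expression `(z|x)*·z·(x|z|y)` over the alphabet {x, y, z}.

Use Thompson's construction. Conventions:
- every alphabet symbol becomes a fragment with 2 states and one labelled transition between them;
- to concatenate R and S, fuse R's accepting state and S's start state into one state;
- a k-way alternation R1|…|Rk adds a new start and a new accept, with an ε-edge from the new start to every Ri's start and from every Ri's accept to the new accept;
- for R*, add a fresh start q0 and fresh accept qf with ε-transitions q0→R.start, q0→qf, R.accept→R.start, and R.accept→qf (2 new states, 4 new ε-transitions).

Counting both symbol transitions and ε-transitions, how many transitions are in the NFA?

Building bottom-up:
Each of the 6 symbol leaves contributes 1 transition (1 symbol, 0 ε).
  z|x → 6 transitions (2 symbol, 4 ε)
  (z|x)* → 10 transitions (2 symbol, 8 ε)
  x|z|y → 9 transitions (3 symbol, 6 ε)
  (z|x)*·z·(x|z|y) → 20 transitions (6 symbol, 14 ε)

20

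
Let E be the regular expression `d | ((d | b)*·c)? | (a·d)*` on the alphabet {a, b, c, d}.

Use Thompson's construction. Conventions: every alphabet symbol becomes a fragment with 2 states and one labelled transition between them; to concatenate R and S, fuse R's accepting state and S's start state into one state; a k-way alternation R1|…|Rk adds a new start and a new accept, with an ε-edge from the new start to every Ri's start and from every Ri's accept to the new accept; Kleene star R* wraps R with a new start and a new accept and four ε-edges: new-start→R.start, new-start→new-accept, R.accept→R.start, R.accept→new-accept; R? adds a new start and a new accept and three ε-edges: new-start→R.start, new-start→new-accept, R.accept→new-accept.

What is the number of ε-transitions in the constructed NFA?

21

Per subexpression:
Each of the 6 symbol leaves contributes 0 ε-transitions.
  d | b : 4 ε-transitions
  (d | b)* : 8 ε-transitions
  (d | b)*·c : 8 ε-transitions
  ((d | b)*·c)? : 11 ε-transitions
  a·d : 0 ε-transitions
  (a·d)* : 4 ε-transitions
  d | ((d | b)*·c)? | (a·d)* : 21 ε-transitions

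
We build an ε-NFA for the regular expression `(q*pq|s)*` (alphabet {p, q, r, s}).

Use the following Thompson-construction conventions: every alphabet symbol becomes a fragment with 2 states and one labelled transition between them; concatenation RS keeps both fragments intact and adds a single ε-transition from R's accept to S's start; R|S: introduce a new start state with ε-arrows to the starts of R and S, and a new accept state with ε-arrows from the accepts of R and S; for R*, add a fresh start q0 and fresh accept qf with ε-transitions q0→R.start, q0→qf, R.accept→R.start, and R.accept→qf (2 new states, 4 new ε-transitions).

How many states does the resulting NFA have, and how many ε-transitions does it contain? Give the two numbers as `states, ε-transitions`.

14, 14

Recursing over subexpressions:
Each of the 4 symbol leaves contributes 2 states and 0 ε-transitions.
  q* — 4 states, 4 ε-transitions
  q*pq — 8 states, 6 ε-transitions
  q*pq|s — 12 states, 10 ε-transitions
  (q*pq|s)* — 14 states, 14 ε-transitions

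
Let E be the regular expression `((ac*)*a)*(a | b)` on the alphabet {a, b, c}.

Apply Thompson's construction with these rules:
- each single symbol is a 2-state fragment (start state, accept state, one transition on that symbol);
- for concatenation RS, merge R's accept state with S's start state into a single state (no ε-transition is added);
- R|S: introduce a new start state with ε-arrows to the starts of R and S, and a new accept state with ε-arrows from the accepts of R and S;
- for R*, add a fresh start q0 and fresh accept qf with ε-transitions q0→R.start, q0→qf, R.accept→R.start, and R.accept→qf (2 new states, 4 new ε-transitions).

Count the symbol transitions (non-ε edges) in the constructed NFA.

Recursing over subexpressions:
Each of the 5 symbol leaves contributes exactly 1 symbol transition.
  c* — 1 symbol transition
  ac* — 2 symbol transitions
  (ac*)* — 2 symbol transitions
  (ac*)*a — 3 symbol transitions
  ((ac*)*a)* — 3 symbol transitions
  a | b — 2 symbol transitions
  ((ac*)*a)*(a | b) — 5 symbol transitions

5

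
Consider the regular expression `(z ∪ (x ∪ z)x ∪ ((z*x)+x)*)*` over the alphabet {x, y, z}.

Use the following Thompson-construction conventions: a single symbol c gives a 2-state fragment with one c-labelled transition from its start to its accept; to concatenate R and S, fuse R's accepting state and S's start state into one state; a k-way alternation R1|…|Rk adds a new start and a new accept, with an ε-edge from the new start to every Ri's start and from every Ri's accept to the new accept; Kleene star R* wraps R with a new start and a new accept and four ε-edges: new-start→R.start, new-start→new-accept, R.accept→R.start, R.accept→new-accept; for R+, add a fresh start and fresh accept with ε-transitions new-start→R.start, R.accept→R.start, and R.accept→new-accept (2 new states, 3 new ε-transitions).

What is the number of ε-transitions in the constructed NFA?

25

By structural recursion:
Each of the 7 symbol leaves contributes 0 ε-transitions.
  x ∪ z → 4 ε-transitions
  (x ∪ z)x → 4 ε-transitions
  z* → 4 ε-transitions
  z*x → 4 ε-transitions
  (z*x)+ → 7 ε-transitions
  (z*x)+x → 7 ε-transitions
  ((z*x)+x)* → 11 ε-transitions
  z ∪ (x ∪ z)x ∪ ((z*x)+x)* → 21 ε-transitions
  (z ∪ (x ∪ z)x ∪ ((z*x)+x)*)* → 25 ε-transitions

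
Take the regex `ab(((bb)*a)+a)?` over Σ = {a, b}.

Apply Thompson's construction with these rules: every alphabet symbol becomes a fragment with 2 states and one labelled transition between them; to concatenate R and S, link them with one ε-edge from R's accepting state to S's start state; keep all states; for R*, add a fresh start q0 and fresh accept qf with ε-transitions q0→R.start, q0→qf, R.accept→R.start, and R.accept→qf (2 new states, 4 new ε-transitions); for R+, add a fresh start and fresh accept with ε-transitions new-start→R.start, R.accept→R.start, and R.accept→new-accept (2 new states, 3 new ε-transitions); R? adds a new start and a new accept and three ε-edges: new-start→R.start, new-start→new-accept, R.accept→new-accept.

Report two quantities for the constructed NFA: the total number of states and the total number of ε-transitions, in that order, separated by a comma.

18, 15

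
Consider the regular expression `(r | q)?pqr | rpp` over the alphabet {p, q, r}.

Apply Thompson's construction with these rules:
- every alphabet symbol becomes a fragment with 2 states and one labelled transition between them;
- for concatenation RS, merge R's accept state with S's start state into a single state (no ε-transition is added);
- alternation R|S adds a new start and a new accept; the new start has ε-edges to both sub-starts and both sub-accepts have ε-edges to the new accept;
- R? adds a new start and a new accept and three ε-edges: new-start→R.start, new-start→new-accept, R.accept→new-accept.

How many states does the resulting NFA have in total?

Per subexpression:
Each of the 8 symbol leaves contributes a 2-state fragment.
  r | q — 6 states
  (r | q)? — 8 states
  (r | q)?pqr — 11 states
  rpp — 4 states
  (r | q)?pqr | rpp — 17 states

17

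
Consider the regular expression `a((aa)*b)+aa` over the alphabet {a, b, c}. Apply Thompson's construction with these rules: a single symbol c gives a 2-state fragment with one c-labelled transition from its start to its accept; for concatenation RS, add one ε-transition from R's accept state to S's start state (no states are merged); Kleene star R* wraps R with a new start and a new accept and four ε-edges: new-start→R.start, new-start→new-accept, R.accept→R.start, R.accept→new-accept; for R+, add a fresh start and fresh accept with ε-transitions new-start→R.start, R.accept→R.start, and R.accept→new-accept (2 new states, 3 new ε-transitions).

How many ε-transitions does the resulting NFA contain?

Building bottom-up:
Each of the 6 symbol leaves contributes 0 ε-transitions.
  aa = 1 ε-transition
  (aa)* = 5 ε-transitions
  (aa)*b = 6 ε-transitions
  ((aa)*b)+ = 9 ε-transitions
  a((aa)*b)+aa = 12 ε-transitions

12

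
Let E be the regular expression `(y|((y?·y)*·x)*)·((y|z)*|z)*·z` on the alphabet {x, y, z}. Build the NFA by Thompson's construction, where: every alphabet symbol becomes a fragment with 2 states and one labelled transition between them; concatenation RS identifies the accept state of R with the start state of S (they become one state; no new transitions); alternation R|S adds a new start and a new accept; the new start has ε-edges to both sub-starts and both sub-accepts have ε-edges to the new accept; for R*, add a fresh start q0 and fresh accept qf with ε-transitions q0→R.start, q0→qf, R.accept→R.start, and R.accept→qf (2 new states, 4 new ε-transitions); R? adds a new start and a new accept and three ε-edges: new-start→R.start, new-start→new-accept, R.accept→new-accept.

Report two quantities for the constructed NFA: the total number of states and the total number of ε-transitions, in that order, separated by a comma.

28, 31

Building bottom-up:
Each of the 8 symbol leaves contributes 2 states and 0 ε-transitions.
  y? → 4 states, 3 ε-transitions
  y?·y → 5 states, 3 ε-transitions
  (y?·y)* → 7 states, 7 ε-transitions
  (y?·y)*·x → 8 states, 7 ε-transitions
  ((y?·y)*·x)* → 10 states, 11 ε-transitions
  y|((y?·y)*·x)* → 14 states, 15 ε-transitions
  y|z → 6 states, 4 ε-transitions
  (y|z)* → 8 states, 8 ε-transitions
  (y|z)*|z → 12 states, 12 ε-transitions
  ((y|z)*|z)* → 14 states, 16 ε-transitions
  (y|((y?·y)*·x)*)·((y|z)*|z)*·z → 28 states, 31 ε-transitions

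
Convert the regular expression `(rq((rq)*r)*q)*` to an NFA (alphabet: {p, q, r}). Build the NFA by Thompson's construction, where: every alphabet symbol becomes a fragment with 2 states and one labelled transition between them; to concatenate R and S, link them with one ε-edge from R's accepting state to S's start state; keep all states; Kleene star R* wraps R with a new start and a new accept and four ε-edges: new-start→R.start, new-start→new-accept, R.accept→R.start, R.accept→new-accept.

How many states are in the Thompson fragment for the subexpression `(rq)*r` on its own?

Fragment for `(rq)*r`:
Each of the 3 symbol leaves contributes a 2-state fragment.
  rq : 4 states
  (rq)* : 6 states
  (rq)*r : 8 states

8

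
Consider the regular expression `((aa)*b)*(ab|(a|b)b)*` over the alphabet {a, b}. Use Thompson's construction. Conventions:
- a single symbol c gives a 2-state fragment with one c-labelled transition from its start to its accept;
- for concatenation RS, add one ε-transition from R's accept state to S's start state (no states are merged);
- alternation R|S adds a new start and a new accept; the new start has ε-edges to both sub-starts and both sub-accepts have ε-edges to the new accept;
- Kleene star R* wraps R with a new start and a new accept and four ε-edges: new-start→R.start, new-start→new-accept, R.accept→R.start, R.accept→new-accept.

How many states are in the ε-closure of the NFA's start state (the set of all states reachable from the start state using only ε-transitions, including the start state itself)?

Compute the ε-closure size of each fragment's start state recursively; a symbol fragment's start has no outgoing ε-edge, so its closure is just itself (size 1).
  aa — same as the first factor's closure: |closure| = 1
  (aa)* — new start has ε-edges to the inner start and to the new accept, so |closure| = 2 + 1 = 3
  (aa)*b — |closure| = 3 + 1 = 4 (closure spills across the concat boundary because the left factor accepts ε)
  ((aa)*b)* — the star's fresh start ε-reaches both the body's start and the fresh accept: |closure| = 2 + 4 = 6
  ab — same as the first factor's closure: |closure| = 1
  a|b — |closure| = 1 + 1 + 1 = 3 (the new accept is not ε-reachable since no branch accepts ε)
  (a|b)b — same as the first factor's closure: |closure| = 3
  ab|(a|b)b — |closure| = 1 + 1 + 3 = 5 (the new accept is not ε-reachable since no branch accepts ε)
  (ab|(a|b)b)* — |closure| = 1 (new start) + 5 (body) + 1 (new accept) = 7
  ((aa)*b)*(ab|(a|b)b)* — the left operand accepts ε, so the closure extends into the next operand (via the concat ε-link); |closure| = 6 + 7 = 13

13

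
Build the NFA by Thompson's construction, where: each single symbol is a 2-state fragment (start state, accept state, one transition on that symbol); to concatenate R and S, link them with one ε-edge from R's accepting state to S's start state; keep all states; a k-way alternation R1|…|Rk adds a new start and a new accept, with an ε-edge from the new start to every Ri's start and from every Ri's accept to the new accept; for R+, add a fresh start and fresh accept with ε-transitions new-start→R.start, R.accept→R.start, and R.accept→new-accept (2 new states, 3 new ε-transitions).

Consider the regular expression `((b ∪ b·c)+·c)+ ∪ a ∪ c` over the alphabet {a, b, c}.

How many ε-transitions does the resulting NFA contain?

Recursing over subexpressions:
Each of the 6 symbol leaves contributes 0 ε-transitions.
  b·c : 1 ε-transition
  b ∪ b·c : 5 ε-transitions
  (b ∪ b·c)+ : 8 ε-transitions
  (b ∪ b·c)+·c : 9 ε-transitions
  ((b ∪ b·c)+·c)+ : 12 ε-transitions
  ((b ∪ b·c)+·c)+ ∪ a ∪ c : 18 ε-transitions

18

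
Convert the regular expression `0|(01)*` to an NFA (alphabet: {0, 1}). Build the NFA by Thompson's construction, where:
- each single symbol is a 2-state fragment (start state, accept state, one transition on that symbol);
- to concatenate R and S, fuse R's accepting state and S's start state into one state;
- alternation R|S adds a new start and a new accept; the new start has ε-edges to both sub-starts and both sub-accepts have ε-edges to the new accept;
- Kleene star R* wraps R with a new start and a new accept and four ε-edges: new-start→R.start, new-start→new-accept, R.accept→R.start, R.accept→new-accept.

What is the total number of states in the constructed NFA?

Bottom-up over the parse tree:
Each of the 3 symbol leaves contributes a 2-state fragment.
  01 : 3 states
  (01)* : 5 states
  0|(01)* : 9 states

9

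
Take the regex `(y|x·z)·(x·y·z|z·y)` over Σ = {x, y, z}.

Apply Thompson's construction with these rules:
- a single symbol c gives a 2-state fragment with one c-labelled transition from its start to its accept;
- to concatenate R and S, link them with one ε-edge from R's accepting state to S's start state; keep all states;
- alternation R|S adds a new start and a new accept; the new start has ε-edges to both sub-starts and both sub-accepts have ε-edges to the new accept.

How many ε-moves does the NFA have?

13

Building bottom-up:
Each of the 8 symbol leaves contributes 0 ε-transitions.
  x·z = 1 ε-transition
  y|x·z = 5 ε-transitions
  x·y·z = 2 ε-transitions
  z·y = 1 ε-transition
  x·y·z|z·y = 7 ε-transitions
  (y|x·z)·(x·y·z|z·y) = 13 ε-transitions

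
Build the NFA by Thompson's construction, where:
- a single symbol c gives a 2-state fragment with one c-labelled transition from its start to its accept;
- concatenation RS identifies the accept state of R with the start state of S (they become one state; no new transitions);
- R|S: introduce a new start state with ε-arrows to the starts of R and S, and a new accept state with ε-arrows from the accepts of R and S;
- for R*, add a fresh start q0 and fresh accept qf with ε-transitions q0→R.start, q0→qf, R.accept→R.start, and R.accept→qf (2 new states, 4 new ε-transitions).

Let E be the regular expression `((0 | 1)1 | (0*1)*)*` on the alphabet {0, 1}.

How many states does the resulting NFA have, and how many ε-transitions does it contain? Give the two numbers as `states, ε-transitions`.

Recursing over subexpressions:
Each of the 5 symbol leaves contributes 2 states and 0 ε-transitions.
  0 | 1 : 6 states, 4 ε-transitions
  (0 | 1)1 : 7 states, 4 ε-transitions
  0* : 4 states, 4 ε-transitions
  0*1 : 5 states, 4 ε-transitions
  (0*1)* : 7 states, 8 ε-transitions
  (0 | 1)1 | (0*1)* : 16 states, 16 ε-transitions
  ((0 | 1)1 | (0*1)*)* : 18 states, 20 ε-transitions

18, 20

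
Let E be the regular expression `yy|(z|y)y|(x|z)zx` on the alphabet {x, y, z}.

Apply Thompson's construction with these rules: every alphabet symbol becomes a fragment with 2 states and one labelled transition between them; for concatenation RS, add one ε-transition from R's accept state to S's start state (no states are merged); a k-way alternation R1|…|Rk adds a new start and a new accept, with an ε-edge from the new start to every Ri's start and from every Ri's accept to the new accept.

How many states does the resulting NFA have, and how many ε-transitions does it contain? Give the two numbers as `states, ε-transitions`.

24, 18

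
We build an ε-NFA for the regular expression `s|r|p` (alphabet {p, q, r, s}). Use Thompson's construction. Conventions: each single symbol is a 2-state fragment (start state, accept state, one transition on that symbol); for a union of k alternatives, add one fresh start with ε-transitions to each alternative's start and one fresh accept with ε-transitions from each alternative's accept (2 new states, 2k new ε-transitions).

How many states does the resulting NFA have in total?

8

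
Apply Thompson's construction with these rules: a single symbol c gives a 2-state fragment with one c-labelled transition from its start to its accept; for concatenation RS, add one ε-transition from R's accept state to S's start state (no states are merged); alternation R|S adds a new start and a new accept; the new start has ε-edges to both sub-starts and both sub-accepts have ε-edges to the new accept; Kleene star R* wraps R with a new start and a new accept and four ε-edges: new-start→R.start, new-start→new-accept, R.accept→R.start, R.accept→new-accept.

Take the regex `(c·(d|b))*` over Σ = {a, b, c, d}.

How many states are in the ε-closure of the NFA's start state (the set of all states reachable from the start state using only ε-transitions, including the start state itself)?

Compute the ε-closure size of each fragment's start state recursively; a symbol fragment's start has no outgoing ε-edge, so its closure is just itself (size 1).
  d|b — new start ε-reaches every alternative's start; none of them accept ε, so the new accept is not reached: C = 1 + 1 + 1 = 3
  c·(d|b) — C equals the left operand's closure size = 1 (its accept is not ε-reachable, so the closure stops there)
  (c·(d|b))* — the star's fresh start ε-reaches both the body's start and the fresh accept: C = 2 + 1 = 3

3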